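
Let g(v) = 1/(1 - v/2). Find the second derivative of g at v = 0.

1/2

Compute the successive derivatives at the expansion point and divide by k!.
The coefficient of v^2 in the expansion is 1/4, so g′′(0) = 2! * (1/4) = 1/2.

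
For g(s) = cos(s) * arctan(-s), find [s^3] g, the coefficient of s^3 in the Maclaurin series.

5/6

Multiply the two series term by term and collect like powers.
So c_3 = g′′′(0)/3! = 5/6.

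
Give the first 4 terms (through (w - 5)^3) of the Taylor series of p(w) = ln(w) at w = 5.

p(5) = ln(5)
p′(5) = 1/5
p′′(5) = -1/25
p′′′(5) = 2/125
Dividing each by k! gives the coefficients c_0, ..., c_3.

(w - 5)^3/375 - (w - 5)^2/50 + (w - 5)/5 + ln(5)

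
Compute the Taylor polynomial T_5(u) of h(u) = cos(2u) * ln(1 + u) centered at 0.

Take the Cauchy product of the two expansions.
[u^0] = 0;  [u^1] = 1;  [u^2] = -1/2;  [u^3] = -5/3;  [u^4] = 3/4;  [u^5] = 1/5.

u^5/5 + 3*u^4/4 - 5*u^3/3 - u^2/2 + u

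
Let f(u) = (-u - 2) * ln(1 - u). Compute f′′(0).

4

Shift and add copies of the series according to the polynomial's terms.
The coefficient of u^2 in the expansion is 2, so f′′(0) = 2! * (2) = 4.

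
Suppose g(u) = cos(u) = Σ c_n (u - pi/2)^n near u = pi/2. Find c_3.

g(pi/2) = 0
g′(pi/2) = -1
g′′(pi/2) = 0
g′′′(pi/2) = 1
Then c_k = g^(k)(pi/2)/k! gives each Taylor coefficient.

1/6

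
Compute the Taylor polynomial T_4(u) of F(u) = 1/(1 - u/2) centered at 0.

u^4/16 + u^3/8 + u^2/4 + u/2 + 1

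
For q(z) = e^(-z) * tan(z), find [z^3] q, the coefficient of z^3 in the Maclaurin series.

5/6

Take the Cauchy product of the two expansions.
[z^0] = 0;  [z^1] = 1;  [z^2] = -1;  [z^3] = 5/6.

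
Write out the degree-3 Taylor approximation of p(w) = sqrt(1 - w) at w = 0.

-w^3/16 - w^2/8 - w/2 + 1

Differentiate repeatedly and evaluate at the center.
p(0) = 1
p′(0) = -1/2
p′′(0) = -1/4
p′′′(0) = -3/8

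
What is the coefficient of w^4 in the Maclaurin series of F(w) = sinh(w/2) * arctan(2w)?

-31/24

Write out both Maclaurin series and multiply, keeping only the needed powers.
F(0) = 0
F′(0) = 0
F′′(0) = 2
F′′′(0) = 0
F^(4)(0) = -31
So c_4 = F^(4)(0)/4! = -31/24.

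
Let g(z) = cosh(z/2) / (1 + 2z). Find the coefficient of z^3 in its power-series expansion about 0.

-33/4

Write out both Maclaurin series and multiply, keeping only the needed powers.
g(0) = 1
g′(0) = -2
g′′(0) = 33/4
g′′′(0) = -99/2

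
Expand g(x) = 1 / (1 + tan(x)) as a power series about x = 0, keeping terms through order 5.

-32*x^5/15 + 5*x^4/3 - 4*x^3/3 + x^2 - x + 1

Expand as Σ (-1)^k u^k with u equal to the inner function's series.
[x^0] = 1;  [x^1] = -1;  [x^2] = 1;  [x^3] = -4/3;  [x^4] = 5/3;  [x^5] = -32/15.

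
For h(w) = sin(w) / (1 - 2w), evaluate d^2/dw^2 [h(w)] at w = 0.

4

Expand each factor separately, then convolve coefficients.
The coefficient of w^2 in the expansion is 2, so h′′(0) = 2! * (2) = 4.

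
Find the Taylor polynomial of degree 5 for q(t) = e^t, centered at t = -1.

[(t + 1)^0] = e^(-1);  [(t + 1)^1] = e^(-1);  [(t + 1)^2] = e^(-1)/2;  [(t + 1)^3] = e^(-1)/6;  [(t + 1)^4] = e^(-1)/24;  [(t + 1)^5] = e^(-1)/120.

(t + 1)^5*e^(-1)/120 + (t + 1)^4*e^(-1)/24 + (t + 1)^3*e^(-1)/6 + (t + 1)^2*e^(-1)/2 + (t + 1)*e^(-1) + e^(-1)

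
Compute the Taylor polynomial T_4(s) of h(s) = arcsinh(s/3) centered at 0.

h(0) = 0
h′(0) = 1/3
h′′(0) = 0
h′′′(0) = -1/27
h^(4)(0) = 0

-s^3/162 + s/3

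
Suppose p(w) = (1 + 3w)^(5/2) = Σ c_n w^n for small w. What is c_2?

c_2 = p′′(0)/2! = 135/8.

135/8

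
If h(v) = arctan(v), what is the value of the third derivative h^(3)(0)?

Apply the Taylor formula c_k = f^(k)(a)/k!.
The coefficient of v^3 in the expansion is -1/3, so h′′′(0) = 3! * (-1/3) = -2.

-2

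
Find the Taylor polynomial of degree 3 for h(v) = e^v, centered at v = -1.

(v + 1)^3*e^(-1)/6 + (v + 1)^2*e^(-1)/2 + (v + 1)*e^(-1) + e^(-1)

Use the known series and substitute for the argument.
[(v + 1)^0] = e^(-1);  [(v + 1)^1] = e^(-1);  [(v + 1)^2] = e^(-1)/2;  [(v + 1)^3] = e^(-1)/6.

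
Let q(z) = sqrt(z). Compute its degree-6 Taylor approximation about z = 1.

Apply the Taylor formula c_k = f^(k)(a)/k!.
[(z - 1)^0] = 1;  [(z - 1)^1] = 1/2;  [(z - 1)^2] = -1/8;  [(z - 1)^3] = 1/16;  [(z - 1)^4] = -5/128;  [(z - 1)^5] = 7/256;  [(z - 1)^6] = -21/1024.

-21*(z - 1)^6/1024 + 7*(z - 1)^5/256 - 5*(z - 1)^4/128 + (z - 1)^3/16 - (z - 1)^2/8 + (z - 1)/2 + 1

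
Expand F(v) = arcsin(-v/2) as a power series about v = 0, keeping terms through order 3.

-v^3/48 - v/2

F(0) = 0
F′(0) = -1/2
F′′(0) = 0
F′′′(0) = -1/8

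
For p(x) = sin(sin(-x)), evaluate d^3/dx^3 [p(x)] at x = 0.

Substitute the inner expansion into the outer series and collect powers.
From the series, [x^3] p = 1/3; multiply by 3! = 6 to get 2.

2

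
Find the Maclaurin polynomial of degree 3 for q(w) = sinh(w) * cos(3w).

-13*w^3/3 + w

Write out both Maclaurin series and multiply, keeping only the needed powers.
q(0) = 0
q′(0) = 1
q′′(0) = 0
q′′′(0) = -26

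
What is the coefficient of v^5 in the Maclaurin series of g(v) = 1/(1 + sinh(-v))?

Substitute the inner expansion into the outer series and collect powers.
g(0) = 1
g′(0) = 1
g′′(0) = 2
g′′′(0) = 7
g^(4)(0) = 32
g^(5)(0) = 181
So c_5 = g^(5)(0)/5! = 181/120.

181/120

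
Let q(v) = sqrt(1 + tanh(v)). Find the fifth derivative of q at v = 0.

Substitute the inner expansion into the outer series and collect powers.
The coefficient of v^5 in the expansion is 121/3840, so q^(5)(0) = 5! * (121/3840) = 121/32.

121/32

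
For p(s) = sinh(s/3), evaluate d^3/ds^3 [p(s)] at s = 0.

1/27

The coefficient of s^3 in the expansion is 1/162, so p′′′(0) = 3! * (1/162) = 1/27.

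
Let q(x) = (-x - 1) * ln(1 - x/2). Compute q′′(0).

5/4

Shift and add copies of the series according to the polynomial's terms.
From the series, [x^2] q = 5/8; multiply by 2! = 2 to get 5/4.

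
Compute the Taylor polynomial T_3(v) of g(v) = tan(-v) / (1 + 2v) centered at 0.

-13*v^3/3 + 2*v^2 - v

Expand each factor separately, then convolve coefficients.
[v^0] = 0;  [v^1] = -1;  [v^2] = 2;  [v^3] = -13/3.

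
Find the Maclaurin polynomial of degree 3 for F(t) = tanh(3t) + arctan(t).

Combine the two series term by term.
F(0) = 0
F′(0) = 4
F′′(0) = 0
F′′′(0) = -56
Dividing each by k! gives the coefficients c_0, ..., c_3.

-28*t^3/3 + 4*t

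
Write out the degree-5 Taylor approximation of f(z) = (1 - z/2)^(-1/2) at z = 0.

[z^0] = 1;  [z^1] = 1/4;  [z^2] = 3/32;  [z^3] = 5/128;  [z^4] = 35/2048;  [z^5] = 63/8192.

63*z^5/8192 + 35*z^4/2048 + 5*z^3/128 + 3*z^2/32 + z/4 + 1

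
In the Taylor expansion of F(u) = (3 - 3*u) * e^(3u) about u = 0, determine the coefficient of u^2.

Shift and add copies of the series according to the polynomial's terms.

9/2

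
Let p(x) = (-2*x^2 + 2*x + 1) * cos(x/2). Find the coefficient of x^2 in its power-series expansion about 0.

Shift and add copies of the series according to the polynomial's terms.
p(0) = 1
p′(0) = 2
p′′(0) = -17/4
So c_2 = p′′(0)/2! = -17/8.

-17/8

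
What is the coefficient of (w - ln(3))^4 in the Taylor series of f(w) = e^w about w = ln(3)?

1/8

[(w - ln(3))^0] = 3;  [(w - ln(3))^1] = 3;  [(w - ln(3))^2] = 3/2;  [(w - ln(3))^3] = 1/2;  [(w - ln(3))^4] = 1/8.
So c_4 = f^(4)(ln(3))/4! = 1/8.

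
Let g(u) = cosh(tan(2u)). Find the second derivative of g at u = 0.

4

Let u equal the inner series; expand the outer function in u and truncate.
The coefficient of u^2 in the expansion is 2, so g′′(0) = 2! * (2) = 4.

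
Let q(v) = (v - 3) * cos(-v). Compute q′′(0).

3

Distribute the polynomial across the series and collect like powers.
The coefficient of v^2 in the expansion is 3/2, so q′′(0) = 2! * (3/2) = 3.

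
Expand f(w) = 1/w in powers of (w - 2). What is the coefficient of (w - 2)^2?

1/8

f(2) = 1/2
f′(2) = -1/4
f′′(2) = 1/4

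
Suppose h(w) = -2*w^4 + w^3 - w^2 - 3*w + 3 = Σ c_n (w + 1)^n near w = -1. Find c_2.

Use the known series and substitute for the argument.
h(-1) = 2
h′(-1) = 10
h′′(-1) = -32

-16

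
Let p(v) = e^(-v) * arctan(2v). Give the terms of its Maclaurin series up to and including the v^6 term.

Multiply the two series term by term and collect like powers.

-215*v^6/36 + 103*v^5/20 + 7*v^4/3 - 5*v^3/3 - 2*v^2 + 2*v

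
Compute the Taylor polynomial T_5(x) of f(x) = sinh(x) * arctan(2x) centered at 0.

Expand each factor separately, then convolve coefficients.
f(0) = 0
f′(0) = 0
f′′(0) = 4
f′′′(0) = 0
f^(4)(0) = -56
f^(5)(0) = 0
Dividing each by k! gives the coefficients c_0, ..., c_5.

-7*x^4/3 + 2*x^2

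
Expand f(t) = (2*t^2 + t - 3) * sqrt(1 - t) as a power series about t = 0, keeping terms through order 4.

Shift and add copies of the series according to the polynomial's terms.
f(0) = -3
f′(0) = 5/2
f′′(0) = 15/4
f′′′(0) = -45/8
f^(4)(0) = -75/16
Then c_k = f^(k)(0)/k! gives each Taylor coefficient.

-25*t^4/128 - 15*t^3/16 + 15*t^2/8 + 5*t/2 - 3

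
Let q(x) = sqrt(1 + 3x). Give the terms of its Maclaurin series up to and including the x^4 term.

Compute the successive derivatives at the expansion point and divide by k!.
q(0) = 1
q′(0) = 3/2
q′′(0) = -9/4
q′′′(0) = 81/8
q^(4)(0) = -1215/16
Dividing each by k! gives the coefficients c_0, ..., c_4.

-405*x^4/128 + 27*x^3/16 - 9*x^2/8 + 3*x/2 + 1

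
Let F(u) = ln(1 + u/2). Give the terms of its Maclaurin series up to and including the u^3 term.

u^3/24 - u^2/8 + u/2

F(0) = 0
F′(0) = 1/2
F′′(0) = -1/4
F′′′(0) = 1/4
Dividing each by k! gives the coefficients c_0, ..., c_3.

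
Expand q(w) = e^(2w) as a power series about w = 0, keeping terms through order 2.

2*w^2 + 2*w + 1

Compute the successive derivatives at the expansion point and divide by k!.
q(0) = 1
q′(0) = 2
q′′(0) = 4
Then c_k = q^(k)(0)/k! gives each Taylor coefficient.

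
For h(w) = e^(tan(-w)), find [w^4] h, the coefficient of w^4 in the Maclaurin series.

Substitute the inner expansion into the outer series and collect powers.
h(0) = 1
h′(0) = -1
h′′(0) = 1
h′′′(0) = -3
h^(4)(0) = 9
So c_4 = h^(4)(0)/4! = 3/8.

3/8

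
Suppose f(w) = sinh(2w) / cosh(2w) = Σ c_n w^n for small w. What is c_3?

Invert the denominator's series and multiply.
[w^0] = 0;  [w^1] = 2;  [w^2] = 0;  [w^3] = -8/3.
So c_3 = f′′′(0)/3! = -8/3.

-8/3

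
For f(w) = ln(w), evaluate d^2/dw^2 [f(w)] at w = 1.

The coefficient of (w - 1)^2 in the expansion is -1/2, so f′′(1) = 2! * (-1/2) = -1.

-1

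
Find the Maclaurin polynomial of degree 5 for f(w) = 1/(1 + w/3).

-w^5/243 + w^4/81 - w^3/27 + w^2/9 - w/3 + 1

f(0) = 1
f′(0) = -1/3
f′′(0) = 2/9
f′′′(0) = -2/9
f^(4)(0) = 8/27
f^(5)(0) = -40/81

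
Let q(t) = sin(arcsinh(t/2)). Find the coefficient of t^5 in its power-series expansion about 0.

1/192

Plug the Maclaurin series of the inner function into that of the outer and collect terms.
[t^0] = 0;  [t^1] = 1/2;  [t^2] = 0;  [t^3] = -1/24;  [t^4] = 0;  [t^5] = 1/192.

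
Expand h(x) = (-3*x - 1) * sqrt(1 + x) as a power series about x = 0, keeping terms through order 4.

Shift and add copies of the series according to the polynomial's terms.

-19*x^4/128 + 5*x^3/16 - 11*x^2/8 - 7*x/2 - 1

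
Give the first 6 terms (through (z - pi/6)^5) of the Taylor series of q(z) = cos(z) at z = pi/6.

Apply the Taylor formula c_k = f^(k)(a)/k!.
q(pi/6) = sqrt(3)/2
q′(pi/6) = -1/2
q′′(pi/6) = -sqrt(3)/2
q′′′(pi/6) = 1/2
q^(4)(pi/6) = sqrt(3)/2
q^(5)(pi/6) = -1/2

-(z - pi/6)^5/240 + sqrt(3)*(z - pi/6)^4/48 + (z - pi/6)^3/12 - sqrt(3)*(z - pi/6)^2/4 - (z - pi/6)/2 + sqrt(3)/2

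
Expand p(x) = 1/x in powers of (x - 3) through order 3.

-(x - 3)^3/81 + (x - 3)^2/27 - (x - 3)/9 + 1/3

[(x - 3)^0] = 1/3;  [(x - 3)^1] = -1/9;  [(x - 3)^2] = 1/27;  [(x - 3)^3] = -1/81.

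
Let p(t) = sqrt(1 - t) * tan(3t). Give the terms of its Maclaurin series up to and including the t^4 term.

-75*t^4/16 + 69*t^3/8 - 3*t^2/2 + 3*t

Expand each factor separately, then convolve coefficients.
[t^0] = 0;  [t^1] = 3;  [t^2] = -3/2;  [t^3] = 69/8;  [t^4] = -75/16.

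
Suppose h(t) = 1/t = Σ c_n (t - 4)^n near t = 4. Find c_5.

h(4) = 1/4
h′(4) = -1/16
h′′(4) = 1/32
h′′′(4) = -3/128
h^(4)(4) = 3/128
h^(5)(4) = -15/512
So c_5 = h^(5)(4)/5! = -1/4096.

-1/4096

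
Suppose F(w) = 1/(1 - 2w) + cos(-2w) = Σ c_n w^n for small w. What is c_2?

Combine the two series term by term.
F(0) = 2
F′(0) = 2
F′′(0) = 4

2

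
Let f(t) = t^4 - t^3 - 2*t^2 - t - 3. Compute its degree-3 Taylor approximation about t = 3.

[(t - 3)^0] = 30;  [(t - 3)^1] = 68;  [(t - 3)^2] = 43;  [(t - 3)^3] = 11.

11*(t - 3)^3 + 43*(t - 3)^2 + 68*(t - 3) + 30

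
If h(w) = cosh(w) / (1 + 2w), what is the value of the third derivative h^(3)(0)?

-54

Write out both Maclaurin series and multiply, keeping only the needed powers.
From the series, [w^3] h = -9; multiply by 3! = 6 to get -54.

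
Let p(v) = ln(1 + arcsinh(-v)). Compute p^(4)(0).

Let u equal the inner series; expand the outer function in u and truncate.
From the series, [v^4] p = -1/12; multiply by 4! = 24 to get -2.

-2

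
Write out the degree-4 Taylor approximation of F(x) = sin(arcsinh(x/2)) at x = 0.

-x^3/24 + x/2

Substitute the inner expansion into the outer series and collect powers.
F(0) = 0
F′(0) = 1/2
F′′(0) = 0
F′′′(0) = -1/4
F^(4)(0) = 0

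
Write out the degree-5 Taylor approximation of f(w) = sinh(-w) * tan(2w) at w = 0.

Expand each factor separately, then convolve coefficients.

-3*w^4 - 2*w^2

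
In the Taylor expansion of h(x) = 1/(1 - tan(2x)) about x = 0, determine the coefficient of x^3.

Substitute the inner expansion into the outer series and collect powers.
[x^0] = 1;  [x^1] = 2;  [x^2] = 4;  [x^3] = 32/3.
So c_3 = h′′′(0)/3! = 32/3.

32/3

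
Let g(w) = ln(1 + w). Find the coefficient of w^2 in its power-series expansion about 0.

Use the known series and substitute for the argument.
[w^0] = 0;  [w^1] = 1;  [w^2] = -1/2.
So c_2 = g′′(0)/2! = -1/2.

-1/2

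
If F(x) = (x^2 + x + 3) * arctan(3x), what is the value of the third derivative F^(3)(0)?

-144

Shift and add copies of the series according to the polynomial's terms.
The coefficient of x^3 in the expansion is -24, so F′′′(0) = 3! * (-24) = -144.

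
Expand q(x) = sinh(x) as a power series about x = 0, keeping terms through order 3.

x^3/6 + x

[x^0] = 0;  [x^1] = 1;  [x^2] = 0;  [x^3] = 1/6.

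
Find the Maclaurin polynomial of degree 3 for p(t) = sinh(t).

p(0) = 0
p′(0) = 1
p′′(0) = 0
p′′′(0) = 1

t^3/6 + t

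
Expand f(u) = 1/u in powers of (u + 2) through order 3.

f(-2) = -1/2
f′(-2) = -1/4
f′′(-2) = -1/4
f′′′(-2) = -3/8

-(u + 2)^3/16 - (u + 2)^2/8 - (u + 2)/4 - 1/2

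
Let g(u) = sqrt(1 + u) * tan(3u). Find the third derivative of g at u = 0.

Expand each factor separately, then convolve coefficients.
The coefficient of u^3 in the expansion is 69/8, so g′′′(0) = 3! * (69/8) = 207/4.

207/4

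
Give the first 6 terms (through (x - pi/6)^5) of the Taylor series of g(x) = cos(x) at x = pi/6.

-(x - pi/6)^5/240 + sqrt(3)*(x - pi/6)^4/48 + (x - pi/6)^3/12 - sqrt(3)*(x - pi/6)^2/4 - (x - pi/6)/2 + sqrt(3)/2

Compute the successive derivatives at the expansion point and divide by k!.
[(x - pi/6)^0] = sqrt(3)/2;  [(x - pi/6)^1] = -1/2;  [(x - pi/6)^2] = -sqrt(3)/4;  [(x - pi/6)^3] = 1/12;  [(x - pi/6)^4] = sqrt(3)/48;  [(x - pi/6)^5] = -1/240.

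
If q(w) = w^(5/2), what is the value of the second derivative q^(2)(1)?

Compute the successive derivatives at the expansion point and divide by k!.
The coefficient of (w - 1)^2 in the expansion is 15/8, so q′′(1) = 2! * (15/8) = 15/4.

15/4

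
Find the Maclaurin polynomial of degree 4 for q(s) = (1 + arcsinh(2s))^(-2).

64*s^4 - 88*s^3/3 + 12*s^2 - 4*s + 1

Plug the Maclaurin series of the inner function into that of the outer and collect terms.
q(0) = 1
q′(0) = -4
q′′(0) = 24
q′′′(0) = -176
q^(4)(0) = 1536
Dividing each by k! gives the coefficients c_0, ..., c_4.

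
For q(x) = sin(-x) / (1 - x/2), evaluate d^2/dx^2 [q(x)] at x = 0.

Multiply the two series term by term and collect like powers.
From the series, [x^2] q = -1/2; multiply by 2! = 2 to get -1.

-1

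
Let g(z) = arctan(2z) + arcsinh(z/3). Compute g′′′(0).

-433/27

Add the two expansions coefficient-wise.
The coefficient of z^3 in the expansion is -433/162, so g′′′(0) = 3! * (-433/162) = -433/27.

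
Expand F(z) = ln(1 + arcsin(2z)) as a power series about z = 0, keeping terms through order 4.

-20*z^4/3 + 4*z^3 - 2*z^2 + 2*z

Let u equal the inner series; expand the outer function in u and truncate.
F(0) = 0
F′(0) = 2
F′′(0) = -4
F′′′(0) = 24
F^(4)(0) = -160
The Taylor polynomial is Σ F^(k)(0)/k! · z^k.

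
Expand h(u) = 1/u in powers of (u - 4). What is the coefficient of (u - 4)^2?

1/64

Compute the successive derivatives at the expansion point and divide by k!.
[(u - 4)^0] = 1/4;  [(u - 4)^1] = -1/16;  [(u - 4)^2] = 1/64.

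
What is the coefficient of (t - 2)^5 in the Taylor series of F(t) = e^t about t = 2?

e^(2)/120

Apply the Taylor formula c_k = f^(k)(a)/k!.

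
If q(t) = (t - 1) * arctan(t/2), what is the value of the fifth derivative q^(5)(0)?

Distribute the polynomial across the series and collect like powers.
From the series, [t^5] q = -1/160; multiply by 5! = 120 to get -3/4.

-3/4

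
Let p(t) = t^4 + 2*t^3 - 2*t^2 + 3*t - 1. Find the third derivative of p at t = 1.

36

The coefficient of (t - 1)^3 in the expansion is 6, so p′′′(1) = 3! * (6) = 36.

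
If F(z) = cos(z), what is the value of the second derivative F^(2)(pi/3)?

The coefficient of (z - pi/3)^2 in the expansion is -1/4, so F′′(pi/3) = 2! * (-1/4) = -1/2.

-1/2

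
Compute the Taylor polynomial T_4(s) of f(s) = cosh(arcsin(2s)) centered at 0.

10*s^4/3 + 2*s^2 + 1

Substitute the inner expansion into the outer series and collect powers.
f(0) = 1
f′(0) = 0
f′′(0) = 4
f′′′(0) = 0
f^(4)(0) = 80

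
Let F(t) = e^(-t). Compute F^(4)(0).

1

From the series, [t^4] F = 1/24; multiply by 4! = 24 to get 1.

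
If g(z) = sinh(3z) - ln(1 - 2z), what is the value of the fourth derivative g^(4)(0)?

96

Add the two expansions coefficient-wise.
From the series, [z^4] g = 4; multiply by 4! = 24 to get 96.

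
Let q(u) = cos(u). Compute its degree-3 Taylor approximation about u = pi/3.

sqrt(3)*(u - pi/3)^3/12 - (u - pi/3)^2/4 - sqrt(3)*(u - pi/3)/2 + 1/2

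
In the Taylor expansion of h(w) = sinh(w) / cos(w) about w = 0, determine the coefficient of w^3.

2/3

Write the quotient as an unknown series and match coefficients against numerator = denominator · series.
h(0) = 0
h′(0) = 1
h′′(0) = 0
h′′′(0) = 4
So c_3 = h′′′(0)/3! = 2/3.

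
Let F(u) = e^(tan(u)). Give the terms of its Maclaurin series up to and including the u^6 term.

Substitute the inner expansion into the outer series and collect powers.

59*u^6/240 + 37*u^5/120 + 3*u^4/8 + u^3/2 + u^2/2 + u + 1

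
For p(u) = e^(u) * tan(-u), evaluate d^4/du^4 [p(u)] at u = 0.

Write out both Maclaurin series and multiply, keeping only the needed powers.
From the series, [u^4] p = -1/2; multiply by 4! = 24 to get -12.

-12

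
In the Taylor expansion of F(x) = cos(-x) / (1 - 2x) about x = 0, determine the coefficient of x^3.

7

Write out both Maclaurin series and multiply, keeping only the needed powers.
F(0) = 1
F′(0) = 2
F′′(0) = 7
F′′′(0) = 42
The Taylor polynomial is Σ F^(k)(0)/k! · x^k.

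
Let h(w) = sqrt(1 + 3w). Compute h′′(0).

-9/4

From the series, [w^2] h = -9/8; multiply by 2! = 2 to get -9/4.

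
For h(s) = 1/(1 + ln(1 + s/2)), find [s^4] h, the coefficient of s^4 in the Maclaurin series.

11/48

Let u equal the inner series; expand the outer function in u and truncate.
So c_4 = h^(4)(0)/4! = 11/48.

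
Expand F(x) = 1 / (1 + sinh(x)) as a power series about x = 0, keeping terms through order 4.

Expand as Σ (-1)^k u^k with u equal to the inner function's series.
F(0) = 1
F′(0) = -1
F′′(0) = 2
F′′′(0) = -7
F^(4)(0) = 32

4*x^4/3 - 7*x^3/6 + x^2 - x + 1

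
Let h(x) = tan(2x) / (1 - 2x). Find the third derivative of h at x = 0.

64

Expand each factor separately, then convolve coefficients.
The coefficient of x^3 in the expansion is 32/3, so h′′′(0) = 3! * (32/3) = 64.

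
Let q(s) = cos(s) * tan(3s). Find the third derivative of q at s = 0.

Expand each factor separately, then convolve coefficients.
The coefficient of s^3 in the expansion is 15/2, so q′′′(0) = 3! * (15/2) = 45.

45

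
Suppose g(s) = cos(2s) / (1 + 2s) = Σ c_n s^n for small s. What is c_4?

26/3

Write out both Maclaurin series and multiply, keeping only the needed powers.
g(0) = 1
g′(0) = -2
g′′(0) = 4
g′′′(0) = -24
g^(4)(0) = 208
So c_4 = g^(4)(0)/4! = 26/3.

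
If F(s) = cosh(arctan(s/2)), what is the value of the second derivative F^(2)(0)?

1/4

Let u equal the inner series; expand the outer function in u and truncate.
The coefficient of s^2 in the expansion is 1/8, so F′′(0) = 2! * (1/8) = 1/4.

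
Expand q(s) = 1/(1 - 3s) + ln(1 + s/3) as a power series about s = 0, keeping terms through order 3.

Add the two expansions coefficient-wise.
q(0) = 1
q′(0) = 10/3
q′′(0) = 161/9
q′′′(0) = 4376/27
The Taylor polynomial is Σ q^(k)(0)/k! · s^k.

2188*s^3/81 + 161*s^2/18 + 10*s/3 + 1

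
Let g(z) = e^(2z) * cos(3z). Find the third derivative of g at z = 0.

-46

Multiply the two series term by term and collect like powers.
From the series, [z^3] g = -23/3; multiply by 3! = 6 to get -46.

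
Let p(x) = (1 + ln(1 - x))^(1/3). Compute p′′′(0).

-46/27

Let u equal the inner series; expand the outer function in u and truncate.
The coefficient of x^3 in the expansion is -23/81, so p′′′(0) = 3! * (-23/81) = -46/27.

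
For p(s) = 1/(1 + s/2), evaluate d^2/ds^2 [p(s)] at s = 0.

1/2

Compute the successive derivatives at the expansion point and divide by k!.
From the series, [s^2] p = 1/4; multiply by 2! = 2 to get 1/2.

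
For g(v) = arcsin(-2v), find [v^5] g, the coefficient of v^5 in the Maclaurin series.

-12/5

g(0) = 0
g′(0) = -2
g′′(0) = 0
g′′′(0) = -8
g^(4)(0) = 0
g^(5)(0) = -288
So c_5 = g^(5)(0)/5! = -12/5.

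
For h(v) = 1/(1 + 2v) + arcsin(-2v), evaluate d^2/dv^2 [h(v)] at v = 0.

Expand each term separately and add.
The coefficient of v^2 in the expansion is 4, so h′′(0) = 2! * (4) = 8.

8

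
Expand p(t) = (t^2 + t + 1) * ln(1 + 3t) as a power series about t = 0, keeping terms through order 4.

-63*t^4/4 + 15*t^3/2 - 3*t^2/2 + 3*t

Distribute the polynomial across the series and collect like powers.
[t^0] = 0;  [t^1] = 3;  [t^2] = -3/2;  [t^3] = 15/2;  [t^4] = -63/4.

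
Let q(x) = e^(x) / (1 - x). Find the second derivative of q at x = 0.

5

Expand each factor separately, then convolve coefficients.
The coefficient of x^2 in the expansion is 5/2, so q′′(0) = 2! * (5/2) = 5.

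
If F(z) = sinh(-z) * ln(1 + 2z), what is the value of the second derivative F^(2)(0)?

-4

Multiply the two series term by term and collect like powers.
From the series, [z^2] F = -2; multiply by 2! = 2 to get -4.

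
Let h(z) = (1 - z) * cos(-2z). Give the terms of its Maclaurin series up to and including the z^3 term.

2*z^3 - 2*z^2 - z + 1

Multiply each power in the prefactor through the base expansion.
h(0) = 1
h′(0) = -1
h′′(0) = -4
h′′′(0) = 12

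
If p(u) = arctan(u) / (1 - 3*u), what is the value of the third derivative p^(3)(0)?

Expand 1/(denominator) as a geometric series and multiply by the numerator's series.
The coefficient of u^3 in the expansion is 26/3, so p′′′(0) = 3! * (26/3) = 52.

52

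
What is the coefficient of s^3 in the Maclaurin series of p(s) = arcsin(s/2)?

1/48

p(0) = 0
p′(0) = 1/2
p′′(0) = 0
p′′′(0) = 1/8
So c_3 = p′′′(0)/3! = 1/48.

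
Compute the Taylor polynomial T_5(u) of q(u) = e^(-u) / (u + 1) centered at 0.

Multiply the numerator's expansion by the denominator's geometric series.
q(0) = 1
q′(0) = -2
q′′(0) = 5
q′′′(0) = -16
q^(4)(0) = 65
q^(5)(0) = -326

-163*u^5/60 + 65*u^4/24 - 8*u^3/3 + 5*u^2/2 - 2*u + 1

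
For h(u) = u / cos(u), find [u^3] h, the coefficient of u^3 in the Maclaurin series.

1/2

Write the quotient as an unknown series and match coefficients against numerator = denominator · series.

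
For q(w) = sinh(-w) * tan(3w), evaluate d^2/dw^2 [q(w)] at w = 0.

Take the Cauchy product of the two expansions.
The coefficient of w^2 in the expansion is -3, so q′′(0) = 2! * (-3) = -6.

-6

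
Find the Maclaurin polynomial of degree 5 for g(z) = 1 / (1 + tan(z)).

Use the geometric series for the reciprocal, then substitute.
g(0) = 1
g′(0) = -1
g′′(0) = 2
g′′′(0) = -8
g^(4)(0) = 40
g^(5)(0) = -256

-32*z^5/15 + 5*z^4/3 - 4*z^3/3 + z^2 - z + 1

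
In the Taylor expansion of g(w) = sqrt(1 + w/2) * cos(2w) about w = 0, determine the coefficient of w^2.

-65/32

Multiply the two series term by term and collect like powers.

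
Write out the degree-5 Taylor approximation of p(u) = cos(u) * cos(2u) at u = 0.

Multiply the two series term by term and collect like powers.
p(0) = 1
p′(0) = 0
p′′(0) = -5
p′′′(0) = 0
p^(4)(0) = 41
p^(5)(0) = 0

41*u^4/24 - 5*u^2/2 + 1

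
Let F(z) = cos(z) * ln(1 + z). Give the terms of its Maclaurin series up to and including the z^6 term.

Take the Cauchy product of the two expansions.
F(0) = 0
F′(0) = 1
F′′(0) = -1
F′′′(0) = -1
F^(4)(0) = 0
F^(5)(0) = 9
F^(6)(0) = -45

-z^6/16 + 3*z^5/40 - z^3/6 - z^2/2 + z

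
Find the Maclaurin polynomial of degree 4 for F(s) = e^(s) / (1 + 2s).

Expand each factor separately, then convolve coefficients.
[s^0] = 1;  [s^1] = -1;  [s^2] = 5/2;  [s^3] = -29/6;  [s^4] = 233/24.

233*s^4/24 - 29*s^3/6 + 5*s^2/2 - s + 1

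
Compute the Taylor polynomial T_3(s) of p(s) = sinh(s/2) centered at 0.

p(0) = 0
p′(0) = 1/2
p′′(0) = 0
p′′′(0) = 1/8
Dividing each by k! gives the coefficients c_0, ..., c_3.

s^3/48 + s/2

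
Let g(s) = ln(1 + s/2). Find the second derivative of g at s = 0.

-1/4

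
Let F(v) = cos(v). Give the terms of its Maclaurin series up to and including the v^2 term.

1 - v^2/2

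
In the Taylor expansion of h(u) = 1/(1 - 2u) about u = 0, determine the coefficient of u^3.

[u^0] = 1;  [u^1] = 2;  [u^2] = 4;  [u^3] = 8.

8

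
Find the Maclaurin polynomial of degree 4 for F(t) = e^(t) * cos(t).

-t^4/6 - t^3/3 + t + 1

Expand each factor separately, then convolve coefficients.
F(0) = 1
F′(0) = 1
F′′(0) = 0
F′′′(0) = -2
F^(4)(0) = -4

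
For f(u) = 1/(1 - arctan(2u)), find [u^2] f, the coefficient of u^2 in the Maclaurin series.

Compose series: expand the inner function first, then feed it into the outer expansion.
[u^0] = 1;  [u^1] = 2;  [u^2] = 4.

4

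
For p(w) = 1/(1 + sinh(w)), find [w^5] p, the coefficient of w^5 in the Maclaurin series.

Compose series: expand the inner function first, then feed it into the outer expansion.
[w^0] = 1;  [w^1] = -1;  [w^2] = 1;  [w^3] = -7/6;  [w^4] = 4/3;  [w^5] = -181/120.

-181/120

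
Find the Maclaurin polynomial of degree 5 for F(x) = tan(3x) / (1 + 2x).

582*x^5/5 - 42*x^4 + 21*x^3 - 6*x^2 + 3*x

Multiply the two series term by term and collect like powers.
[x^0] = 0;  [x^1] = 3;  [x^2] = -6;  [x^3] = 21;  [x^4] = -42;  [x^5] = 582/5.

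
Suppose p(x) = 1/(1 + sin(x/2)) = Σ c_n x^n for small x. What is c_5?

-61/3840

Let u equal the inner series; expand the outer function in u and truncate.
p(0) = 1
p′(0) = -1/2
p′′(0) = 1/2
p′′′(0) = -5/8
p^(4)(0) = 1
p^(5)(0) = -61/32
So c_5 = p^(5)(0)/5! = -61/3840.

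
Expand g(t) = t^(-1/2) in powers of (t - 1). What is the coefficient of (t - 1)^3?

g(1) = 1
g′(1) = -1/2
g′′(1) = 3/4
g′′′(1) = -15/8

-5/16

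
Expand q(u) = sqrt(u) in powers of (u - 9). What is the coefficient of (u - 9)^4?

Apply the Taylor formula c_k = f^(k)(a)/k!.

-5/279936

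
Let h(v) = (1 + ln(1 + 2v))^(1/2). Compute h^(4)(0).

Plug the Maclaurin series of the inner function into that of the outer and collect terms.
From the series, [v^4] h = -143/24; multiply by 4! = 24 to get -143.

-143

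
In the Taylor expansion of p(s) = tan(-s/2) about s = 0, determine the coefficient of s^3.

[s^0] = 0;  [s^1] = -1/2;  [s^2] = 0;  [s^3] = -1/24.

-1/24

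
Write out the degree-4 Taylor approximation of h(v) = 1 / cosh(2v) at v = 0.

10*v^4/3 - 2*v^2 + 1

Write the quotient as an unknown series and match coefficients against numerator = denominator · series.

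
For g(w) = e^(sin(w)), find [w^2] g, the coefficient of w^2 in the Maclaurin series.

Plug the Maclaurin series of the inner function into that of the outer and collect terms.
g(0) = 1
g′(0) = 1
g′′(0) = 1
Then c_k = g^(k)(0)/k! gives each Taylor coefficient.

1/2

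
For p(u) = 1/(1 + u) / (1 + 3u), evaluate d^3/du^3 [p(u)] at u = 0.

-240

Multiply the two series term by term and collect like powers.
The coefficient of u^3 in the expansion is -40, so p′′′(0) = 3! * (-40) = -240.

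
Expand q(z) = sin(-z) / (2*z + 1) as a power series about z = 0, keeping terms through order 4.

23*z^4/3 - 23*z^3/6 + 2*z^2 - z

Use 1/(1 - r) = Σ r^k on the denominator, then take the Cauchy product.
q(0) = 0
q′(0) = -1
q′′(0) = 4
q′′′(0) = -23
q^(4)(0) = 184
The Taylor polynomial is Σ q^(k)(0)/k! · z^k.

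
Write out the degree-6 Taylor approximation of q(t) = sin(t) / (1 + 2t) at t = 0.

Take the Cauchy product of the two expansions.
q(0) = 0
q′(0) = 1
q′′(0) = -4
q′′′(0) = 23
q^(4)(0) = -184
q^(5)(0) = 1841
q^(6)(0) = -22092

-1841*t^6/60 + 1841*t^5/120 - 23*t^4/3 + 23*t^3/6 - 2*t^2 + t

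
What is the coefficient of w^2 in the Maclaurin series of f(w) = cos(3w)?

-9/2

Use the known series and substitute for the argument.
[w^0] = 1;  [w^1] = 0;  [w^2] = -9/2.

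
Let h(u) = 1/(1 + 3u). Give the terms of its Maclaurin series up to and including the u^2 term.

9*u^2 - 3*u + 1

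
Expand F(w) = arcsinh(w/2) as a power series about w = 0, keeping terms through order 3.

-w^3/48 + w/2

F(0) = 0
F′(0) = 1/2
F′′(0) = 0
F′′′(0) = -1/8
The Taylor polynomial is Σ F^(k)(0)/k! · w^k.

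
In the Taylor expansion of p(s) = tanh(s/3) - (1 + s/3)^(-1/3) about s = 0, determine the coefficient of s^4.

Combine the two series term by term.
So c_4 = p^(4)(0)/4! = -35/19683.

-35/19683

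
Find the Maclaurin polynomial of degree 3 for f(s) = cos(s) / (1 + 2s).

Take the Cauchy product of the two expansions.
f(0) = 1
f′(0) = -2
f′′(0) = 7
f′′′(0) = -42
The Taylor polynomial is Σ f^(k)(0)/k! · s^k.

-7*s^3 + 7*s^2/2 - 2*s + 1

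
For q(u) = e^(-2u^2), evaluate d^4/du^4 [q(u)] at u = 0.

The coefficient of u^4 in the expansion is 2, so q^(4)(0) = 4! * (2) = 48.

48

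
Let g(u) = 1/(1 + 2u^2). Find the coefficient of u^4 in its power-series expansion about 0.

4

Use the known series and substitute for the argument.
[u^0] = 1;  [u^1] = 0;  [u^2] = -2;  [u^3] = 0;  [u^4] = 4.
So c_4 = g^(4)(0)/4! = 4.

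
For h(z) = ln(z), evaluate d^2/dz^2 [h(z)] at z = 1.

-1

The coefficient of (z - 1)^2 in the expansion is -1/2, so h′′(1) = 2! * (-1/2) = -1.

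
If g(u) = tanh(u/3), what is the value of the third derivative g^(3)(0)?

-2/27

The coefficient of u^3 in the expansion is -1/81, so g′′′(0) = 3! * (-1/81) = -2/27.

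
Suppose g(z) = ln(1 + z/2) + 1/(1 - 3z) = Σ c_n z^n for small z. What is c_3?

649/24

Add the two expansions coefficient-wise.
g(0) = 1
g′(0) = 7/2
g′′(0) = 71/4
g′′′(0) = 649/4
So c_3 = g′′′(0)/3! = 649/24.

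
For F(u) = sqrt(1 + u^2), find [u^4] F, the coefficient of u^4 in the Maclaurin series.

F(0) = 1
F′(0) = 0
F′′(0) = 1
F′′′(0) = 0
F^(4)(0) = -3
Dividing each by k! gives the coefficients c_0, ..., c_4.

-1/8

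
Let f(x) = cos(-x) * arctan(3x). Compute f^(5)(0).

6387

Take the Cauchy product of the two expansions.
The coefficient of x^5 in the expansion is 2129/40, so f^(5)(0) = 5! * (2129/40) = 6387.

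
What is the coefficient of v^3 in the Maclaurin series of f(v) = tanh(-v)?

Apply the Taylor formula c_k = f^(k)(a)/k!.
f(0) = 0
f′(0) = -1
f′′(0) = 0
f′′′(0) = 2
The Taylor polynomial is Σ f^(k)(0)/k! · v^k.

1/3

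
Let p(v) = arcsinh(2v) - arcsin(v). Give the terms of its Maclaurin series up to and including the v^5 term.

93*v^5/40 - 3*v^3/2 + v

Combine the two series term by term.
p(0) = 0
p′(0) = 1
p′′(0) = 0
p′′′(0) = -9
p^(4)(0) = 0
p^(5)(0) = 279
The Taylor polynomial is Σ p^(k)(0)/k! · v^k.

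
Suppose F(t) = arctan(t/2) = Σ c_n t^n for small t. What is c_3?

-1/24

Apply the Taylor formula c_k = f^(k)(a)/k!.
F(0) = 0
F′(0) = 1/2
F′′(0) = 0
F′′′(0) = -1/4
Dividing each by k! gives the coefficients c_0, ..., c_3.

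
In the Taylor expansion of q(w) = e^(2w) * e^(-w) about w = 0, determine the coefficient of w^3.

1/6

Expand each factor separately, then convolve coefficients.
q(0) = 1
q′(0) = 1
q′′(0) = 1
q′′′(0) = 1
So c_3 = q′′′(0)/3! = 1/6.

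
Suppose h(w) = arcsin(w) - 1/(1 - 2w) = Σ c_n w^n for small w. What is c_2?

Expand each term separately and add.
[w^0] = -1;  [w^1] = -1;  [w^2] = -4.

-4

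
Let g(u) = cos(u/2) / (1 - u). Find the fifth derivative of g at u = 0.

Take the Cauchy product of the two expansions.
From the series, [u^5] g = 337/384; multiply by 5! = 120 to get 1685/16.

1685/16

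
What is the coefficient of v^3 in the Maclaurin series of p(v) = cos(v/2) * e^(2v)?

13/12

Write out both Maclaurin series and multiply, keeping only the needed powers.
p(0) = 1
p′(0) = 2
p′′(0) = 15/4
p′′′(0) = 13/2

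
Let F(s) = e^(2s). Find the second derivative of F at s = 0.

The coefficient of s^2 in the expansion is 2, so F′′(0) = 2! * (2) = 4.

4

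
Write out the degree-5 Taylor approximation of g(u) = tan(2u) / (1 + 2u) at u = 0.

704*u^5/15 - 64*u^4/3 + 32*u^3/3 - 4*u^2 + 2*u

Take the Cauchy product of the two expansions.
g(0) = 0
g′(0) = 2
g′′(0) = -8
g′′′(0) = 64
g^(4)(0) = -512
g^(5)(0) = 5632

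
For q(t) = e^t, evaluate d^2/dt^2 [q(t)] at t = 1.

Use the known series and substitute for the argument.
The coefficient of (t - 1)^2 in the expansion is e/2, so q′′(1) = 2! * (e/2) = e.

e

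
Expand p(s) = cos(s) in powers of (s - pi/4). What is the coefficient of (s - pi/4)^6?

p(pi/4) = sqrt(2)/2
p′(pi/4) = -sqrt(2)/2
p′′(pi/4) = -sqrt(2)/2
p′′′(pi/4) = sqrt(2)/2
p^(4)(pi/4) = sqrt(2)/2
p^(5)(pi/4) = -sqrt(2)/2
p^(6)(pi/4) = -sqrt(2)/2
So c_6 = p^(6)(pi/4)/6! = -sqrt(2)/1440.

-sqrt(2)/1440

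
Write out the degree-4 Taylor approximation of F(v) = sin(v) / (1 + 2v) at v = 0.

Take the Cauchy product of the two expansions.
F(0) = 0
F′(0) = 1
F′′(0) = -4
F′′′(0) = 23
F^(4)(0) = -184
The Taylor polynomial is Σ F^(k)(0)/k! · v^k.

-23*v^4/3 + 23*v^3/6 - 2*v^2 + v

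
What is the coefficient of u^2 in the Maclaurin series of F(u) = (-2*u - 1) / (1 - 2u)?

-8

Multiply each power in the prefactor through the base expansion.
[u^0] = -1;  [u^1] = -4;  [u^2] = -8.
So c_2 = F′′(0)/2! = -8.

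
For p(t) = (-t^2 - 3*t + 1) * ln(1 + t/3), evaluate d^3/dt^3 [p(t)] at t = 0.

Multiply each power in the prefactor through the base expansion.
From the series, [t^3] p = -25/162; multiply by 3! = 6 to get -25/27.

-25/27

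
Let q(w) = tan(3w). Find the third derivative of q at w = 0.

54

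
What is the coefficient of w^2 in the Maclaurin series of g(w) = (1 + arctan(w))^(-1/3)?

Substitute the inner expansion into the outer series and collect powers.
g(0) = 1
g′(0) = -1/3
g′′(0) = 4/9

2/9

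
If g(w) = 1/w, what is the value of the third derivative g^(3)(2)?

Apply the Taylor formula c_k = f^(k)(a)/k!.
From the series, [(w - 2)^3] g = -1/16; multiply by 3! = 6 to get -3/8.

-3/8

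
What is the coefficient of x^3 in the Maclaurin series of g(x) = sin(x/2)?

-1/48

g(0) = 0
g′(0) = 1/2
g′′(0) = 0
g′′′(0) = -1/8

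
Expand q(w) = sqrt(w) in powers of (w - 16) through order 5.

7*(w - 16)^5/67108864 - 5*(w - 16)^4/2097152 + (w - 16)^3/16384 - (w - 16)^2/512 + (w - 16)/8 + 4

q(16) = 4
q′(16) = 1/8
q′′(16) = -1/256
q′′′(16) = 3/8192
q^(4)(16) = -15/262144
q^(5)(16) = 105/8388608
Then c_k = q^(k)(16)/k! gives each Taylor coefficient.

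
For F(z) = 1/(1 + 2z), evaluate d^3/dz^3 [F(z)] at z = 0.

From the series, [z^3] F = -8; multiply by 3! = 6 to get -48.

-48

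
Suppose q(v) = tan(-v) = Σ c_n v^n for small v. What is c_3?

q(0) = 0
q′(0) = -1
q′′(0) = 0
q′′′(0) = -2

-1/3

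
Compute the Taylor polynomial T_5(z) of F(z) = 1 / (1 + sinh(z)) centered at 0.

Write 1/(1+u) = 1 - u + u^2 - u^3 + ... and substitute the series for u.
F(0) = 1
F′(0) = -1
F′′(0) = 2
F′′′(0) = -7
F^(4)(0) = 32
F^(5)(0) = -181

-181*z^5/120 + 4*z^4/3 - 7*z^3/6 + z^2 - z + 1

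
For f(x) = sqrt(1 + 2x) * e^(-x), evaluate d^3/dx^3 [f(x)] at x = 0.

8

Multiply the two series term by term and collect like powers.
The coefficient of x^3 in the expansion is 4/3, so f′′′(0) = 3! * (4/3) = 8.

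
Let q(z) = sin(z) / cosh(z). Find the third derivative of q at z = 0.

-4

Invert the denominator's series and multiply.
From the series, [z^3] q = -2/3; multiply by 3! = 6 to get -4.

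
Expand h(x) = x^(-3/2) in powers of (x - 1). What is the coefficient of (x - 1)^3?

Compute the successive derivatives at the expansion point and divide by k!.
h(1) = 1
h′(1) = -3/2
h′′(1) = 15/4
h′′′(1) = -105/8

-35/16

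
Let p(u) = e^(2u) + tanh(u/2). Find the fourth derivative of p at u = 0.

16

Add the two expansions coefficient-wise.
From the series, [u^4] p = 2/3; multiply by 4! = 24 to get 16.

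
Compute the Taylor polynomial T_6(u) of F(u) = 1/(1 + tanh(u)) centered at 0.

2*u^6/45 - 2*u^5/15 + u^4/3 - 2*u^3/3 + u^2 - u + 1

Compose series: expand the inner function first, then feed it into the outer expansion.
F(0) = 1
F′(0) = -1
F′′(0) = 2
F′′′(0) = -4
F^(4)(0) = 8
F^(5)(0) = -16
F^(6)(0) = 32
Dividing each by k! gives the coefficients c_0, ..., c_6.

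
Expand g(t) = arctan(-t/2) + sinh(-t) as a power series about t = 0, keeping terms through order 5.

-7*t^5/480 - t^3/8 - 3*t/2

Combine the two series term by term.
g(0) = 0
g′(0) = -3/2
g′′(0) = 0
g′′′(0) = -3/4
g^(4)(0) = 0
g^(5)(0) = -7/4
Dividing each by k! gives the coefficients c_0, ..., c_5.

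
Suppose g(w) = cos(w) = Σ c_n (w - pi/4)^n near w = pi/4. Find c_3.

sqrt(2)/12

g(pi/4) = sqrt(2)/2
g′(pi/4) = -sqrt(2)/2
g′′(pi/4) = -sqrt(2)/2
g′′′(pi/4) = sqrt(2)/2
The Taylor polynomial is Σ g^(k)(pi/4)/k! · (w - pi/4)^k.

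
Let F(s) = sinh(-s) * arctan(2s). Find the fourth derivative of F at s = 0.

56

Multiply the two series term by term and collect like powers.
The coefficient of s^4 in the expansion is 7/3, so F^(4)(0) = 4! * (7/3) = 56.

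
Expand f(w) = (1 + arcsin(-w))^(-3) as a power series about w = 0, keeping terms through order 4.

Compose series: expand the inner function first, then feed it into the outer expansion.
f(0) = 1
f′(0) = 3
f′′(0) = 12
f′′′(0) = 63
f^(4)(0) = 408

17*w^4 + 21*w^3/2 + 6*w^2 + 3*w + 1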